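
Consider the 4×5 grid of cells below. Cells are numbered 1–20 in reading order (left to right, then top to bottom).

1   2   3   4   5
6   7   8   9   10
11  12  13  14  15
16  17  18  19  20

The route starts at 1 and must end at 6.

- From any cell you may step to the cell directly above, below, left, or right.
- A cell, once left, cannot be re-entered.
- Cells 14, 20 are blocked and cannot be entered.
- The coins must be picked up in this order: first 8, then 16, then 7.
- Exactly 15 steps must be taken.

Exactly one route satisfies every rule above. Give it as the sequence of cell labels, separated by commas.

The waypoints must appear in the order 8, 16, 7, with no cell reused.
Route from 1: 4× right (reaching 5), down to 10, 2× left (reaching 8), 2× down (reaching 18), 2× left (reaching 16), up to 11, right to 12, up to 7, left to 6 — 15 moves in all.
Check: order respected (8 at step 7, 16 at step 11, 7 at step 14); 15 moves as required.

1, 2, 3, 4, 5, 10, 9, 8, 13, 18, 17, 16, 11, 12, 7, 6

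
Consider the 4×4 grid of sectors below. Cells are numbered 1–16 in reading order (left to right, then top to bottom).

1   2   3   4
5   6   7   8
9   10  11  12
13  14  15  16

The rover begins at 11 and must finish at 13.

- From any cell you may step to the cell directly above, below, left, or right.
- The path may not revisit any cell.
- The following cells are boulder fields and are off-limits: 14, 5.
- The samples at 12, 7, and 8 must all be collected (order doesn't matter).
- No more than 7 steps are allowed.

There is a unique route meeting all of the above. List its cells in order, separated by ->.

The 7-move cap with required stops at 12, 7, 8 leaves no slack for detours.
Route from 11: right to 12, up to 8, 2× left (reaching 6), down to 10, left to 9, down to 13 — 7 moves in all.
Check: all required cells visited; 7 ≤ 7 moves.

11 -> 12 -> 8 -> 7 -> 6 -> 10 -> 9 -> 13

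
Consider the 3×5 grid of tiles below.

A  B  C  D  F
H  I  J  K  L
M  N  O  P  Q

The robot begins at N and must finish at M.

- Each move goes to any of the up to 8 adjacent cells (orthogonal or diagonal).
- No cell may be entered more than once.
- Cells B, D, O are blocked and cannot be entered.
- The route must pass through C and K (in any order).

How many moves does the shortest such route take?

5

Any route passes through C and K in some order between N and M. Summing Chebyshev distances along each leg and taking the cheapest ordering (N → K → C → M) gives a lower bound of 2 + 1 + 2 = 5 moves.
A route of 5 moves achieves this: N → J → K → C → I → M.
Since 5 matches the lower bound, it is optimal.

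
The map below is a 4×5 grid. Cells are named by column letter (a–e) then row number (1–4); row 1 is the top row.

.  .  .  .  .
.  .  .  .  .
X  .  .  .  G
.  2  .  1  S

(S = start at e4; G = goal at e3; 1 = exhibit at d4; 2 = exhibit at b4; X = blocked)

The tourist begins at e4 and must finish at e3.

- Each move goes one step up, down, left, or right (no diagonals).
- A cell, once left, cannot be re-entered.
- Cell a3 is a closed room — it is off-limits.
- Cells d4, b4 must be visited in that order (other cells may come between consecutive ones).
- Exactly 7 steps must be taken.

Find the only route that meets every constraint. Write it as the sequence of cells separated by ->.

The waypoints must appear in the order d4, b4, with no cell reused.
Route from e4: 3× left (reaching b4), up to b3, 3× right (reaching e3) — 7 moves in all.
Check: order respected (1 at step 1, 2 at step 3); 7 moves as required.

e4 -> d4 -> c4 -> b4 -> b3 -> c3 -> d3 -> e3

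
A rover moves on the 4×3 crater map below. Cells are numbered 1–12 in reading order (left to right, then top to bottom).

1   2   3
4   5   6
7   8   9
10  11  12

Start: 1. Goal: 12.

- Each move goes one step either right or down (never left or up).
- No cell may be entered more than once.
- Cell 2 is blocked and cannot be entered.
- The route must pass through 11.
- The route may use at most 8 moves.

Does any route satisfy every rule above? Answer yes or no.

One route that works: 1 → 4 → 7 → 10 → 11 → 12.

yes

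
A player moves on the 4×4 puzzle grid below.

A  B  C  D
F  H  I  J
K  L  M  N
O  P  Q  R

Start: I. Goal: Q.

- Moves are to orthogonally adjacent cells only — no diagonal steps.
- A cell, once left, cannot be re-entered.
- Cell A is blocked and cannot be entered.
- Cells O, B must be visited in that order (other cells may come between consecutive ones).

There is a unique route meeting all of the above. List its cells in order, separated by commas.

The waypoints must appear in the order O, B, with no cell reused.
Route from I: down 1 to M, left 1 to L, down 1 to P, left 1 to O, up 2 to F, right 1 to H, up 1 to B, right 2 to D, down 3 to R, left 1 to Q — 14 moves in all.
Check: order respected (O at step 4, B at step 8).

I, M, L, P, O, K, F, H, B, C, D, J, N, R, Q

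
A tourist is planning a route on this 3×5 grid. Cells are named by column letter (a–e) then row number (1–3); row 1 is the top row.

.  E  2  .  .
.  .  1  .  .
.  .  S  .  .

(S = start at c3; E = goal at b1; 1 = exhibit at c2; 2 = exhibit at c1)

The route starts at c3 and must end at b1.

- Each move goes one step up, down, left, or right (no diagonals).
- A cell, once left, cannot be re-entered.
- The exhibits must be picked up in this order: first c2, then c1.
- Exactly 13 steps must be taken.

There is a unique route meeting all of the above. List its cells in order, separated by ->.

The waypoints must appear in the order c2, c1, with no cell reused.
Route from c3: 2× left (reaching a3), up to a2, 3× right (reaching d2), down to d3, right to e3, 2× up (reaching e1), 3× left (reaching b1) — 13 moves in all.
Check: order respected (1 at step 5, 2 at step 12); 13 moves as required.

c3 -> b3 -> a3 -> a2 -> b2 -> c2 -> d2 -> d3 -> e3 -> e2 -> e1 -> d1 -> c1 -> b1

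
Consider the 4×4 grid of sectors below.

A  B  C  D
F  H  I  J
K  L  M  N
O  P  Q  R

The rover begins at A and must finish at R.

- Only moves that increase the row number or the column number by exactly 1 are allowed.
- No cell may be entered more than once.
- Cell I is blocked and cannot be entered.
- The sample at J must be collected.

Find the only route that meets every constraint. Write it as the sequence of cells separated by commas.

Moves only go right or down, so the column and row indices never decrease.
Route from A: 3× right (reaching D), 3× down (reaching R) — 6 moves in all.
Check: all required cells visited.

A, B, C, D, J, N, R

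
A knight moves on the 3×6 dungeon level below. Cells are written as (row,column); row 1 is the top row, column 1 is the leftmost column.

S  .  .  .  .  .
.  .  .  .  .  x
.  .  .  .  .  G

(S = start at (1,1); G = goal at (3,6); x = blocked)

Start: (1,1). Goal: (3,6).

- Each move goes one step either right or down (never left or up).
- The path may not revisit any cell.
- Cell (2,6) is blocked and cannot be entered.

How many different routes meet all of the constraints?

A right/down-only route from (1,1) to (3,6) makes exactly 2 down-moves and 5 right-moves in some order.
With no other constraints that would be C(7,2) = 21 routes.
Subtract routes through each blocked cell (inclusion–exclusion for overlaps): − through (2,6): 6 → 15.
That gives 15 routes.

15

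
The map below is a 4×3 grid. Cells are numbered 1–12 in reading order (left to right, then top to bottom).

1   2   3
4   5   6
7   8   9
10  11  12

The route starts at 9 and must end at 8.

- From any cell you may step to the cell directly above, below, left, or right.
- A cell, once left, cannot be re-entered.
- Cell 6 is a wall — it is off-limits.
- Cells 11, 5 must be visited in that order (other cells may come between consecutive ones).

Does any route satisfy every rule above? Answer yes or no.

One route that works: 9 → 12 → 11 → 10 → 7 → 4 → 5 → 8.

yes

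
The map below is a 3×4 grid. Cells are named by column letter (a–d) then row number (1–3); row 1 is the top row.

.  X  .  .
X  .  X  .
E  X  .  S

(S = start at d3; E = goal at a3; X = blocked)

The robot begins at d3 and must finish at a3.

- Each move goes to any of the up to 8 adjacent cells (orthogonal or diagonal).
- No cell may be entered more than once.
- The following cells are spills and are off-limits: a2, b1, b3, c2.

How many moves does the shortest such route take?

With diagonal moves allowed, the Chebyshev distance max(|Δrow|,|Δcol|) from d3 to a3 is 3, so at least 3 moves are needed.
A route of 3 moves achieves this: d3 → c3 → b2 → a3.
Since 3 matches the lower bound, it is optimal.

3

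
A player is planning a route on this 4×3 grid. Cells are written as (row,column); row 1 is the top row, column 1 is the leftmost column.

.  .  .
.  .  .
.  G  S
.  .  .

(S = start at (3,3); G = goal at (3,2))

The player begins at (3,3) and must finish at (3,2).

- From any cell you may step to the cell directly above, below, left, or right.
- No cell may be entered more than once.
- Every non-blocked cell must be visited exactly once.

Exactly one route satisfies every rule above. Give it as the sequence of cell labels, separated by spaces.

(3,3) (4,3) (4,2) (4,1) (3,1) (2,1) (1,1) (1,2) (1,3) (2,3) (2,2) (3,2)

Need to visit all 12 open cells exactly once, starting at (3,3) and ending at (3,2).
Cell (1,1) has only two open neighbours ((2,1) and (1,2)), so the path must pass straight through it: one of those is the cell it's entered from and the other is where it exits.
Route from (3,3): down to (4,3), 2× left (reaching (4,1)), 3× up (reaching (1,1)), 2× right (reaching (1,3)), down to (2,3), left to (2,2), down to (3,2) — 11 moves in all.
Check: all 12 open cells covered.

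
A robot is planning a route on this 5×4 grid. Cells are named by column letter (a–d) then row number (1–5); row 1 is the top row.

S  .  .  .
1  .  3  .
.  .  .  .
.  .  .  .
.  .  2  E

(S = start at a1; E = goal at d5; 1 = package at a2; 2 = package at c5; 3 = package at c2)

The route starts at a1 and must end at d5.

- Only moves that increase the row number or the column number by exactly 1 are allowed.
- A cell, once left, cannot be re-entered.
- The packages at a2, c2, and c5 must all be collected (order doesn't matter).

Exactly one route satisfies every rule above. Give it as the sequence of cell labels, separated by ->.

a1 -> a2 -> b2 -> c2 -> c3 -> c4 -> c5 -> d5

Moves only go right or down, so the column and row indices never decrease.
Route from a1: down to a2, 2× right (reaching c2), 3× down (reaching c5), right to d5 — 7 moves in all.
Check: all required cells visited.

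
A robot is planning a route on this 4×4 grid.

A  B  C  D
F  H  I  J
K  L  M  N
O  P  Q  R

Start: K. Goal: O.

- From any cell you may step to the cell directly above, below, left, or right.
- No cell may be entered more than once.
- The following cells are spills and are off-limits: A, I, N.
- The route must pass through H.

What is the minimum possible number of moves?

Any route passes through H somewhere between K and O. Summing Manhattan distances along the two legs (K → H → O) gives a lower bound of 2 + 3 = 5 moves.
A route of 5 moves achieves this: K → F → H → L → P → O.
Since 5 matches the lower bound, it is optimal.

5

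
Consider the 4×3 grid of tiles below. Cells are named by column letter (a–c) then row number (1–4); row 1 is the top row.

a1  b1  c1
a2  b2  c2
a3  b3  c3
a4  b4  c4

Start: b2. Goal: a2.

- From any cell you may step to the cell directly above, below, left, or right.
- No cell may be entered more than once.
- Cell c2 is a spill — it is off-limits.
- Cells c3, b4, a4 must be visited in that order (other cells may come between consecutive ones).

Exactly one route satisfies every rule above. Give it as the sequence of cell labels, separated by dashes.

b2 - b3 - c3 - c4 - b4 - a4 - a3 - a2

The waypoints must appear in the order c3, b4, a4, with no cell reused.
Route from b2: down 1 to b3, right 1 to c3, down 1 to c4, left 2 to a4, up 2 to a2 — 7 moves in all.
Check: order respected (c3 at step 2, b4 at step 4, a4 at step 5).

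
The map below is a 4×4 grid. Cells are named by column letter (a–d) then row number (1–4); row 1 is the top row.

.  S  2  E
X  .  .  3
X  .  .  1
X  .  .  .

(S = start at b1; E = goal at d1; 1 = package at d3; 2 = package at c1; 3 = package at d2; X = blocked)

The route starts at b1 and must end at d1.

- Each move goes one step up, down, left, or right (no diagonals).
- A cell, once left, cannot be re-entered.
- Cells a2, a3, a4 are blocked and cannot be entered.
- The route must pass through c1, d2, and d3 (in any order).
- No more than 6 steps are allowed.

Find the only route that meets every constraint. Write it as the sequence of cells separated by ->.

The budget equals the shortest possible length, so every move has to be on a shortest route through the required cells.
Route from b1: right 1 to c1, down 2 to c3, right 1 to d3, up 2 to d1 — 6 moves in all.
Check: all required cells visited; 6 ≤ 6 moves.

b1 -> c1 -> c2 -> c3 -> d3 -> d2 -> d1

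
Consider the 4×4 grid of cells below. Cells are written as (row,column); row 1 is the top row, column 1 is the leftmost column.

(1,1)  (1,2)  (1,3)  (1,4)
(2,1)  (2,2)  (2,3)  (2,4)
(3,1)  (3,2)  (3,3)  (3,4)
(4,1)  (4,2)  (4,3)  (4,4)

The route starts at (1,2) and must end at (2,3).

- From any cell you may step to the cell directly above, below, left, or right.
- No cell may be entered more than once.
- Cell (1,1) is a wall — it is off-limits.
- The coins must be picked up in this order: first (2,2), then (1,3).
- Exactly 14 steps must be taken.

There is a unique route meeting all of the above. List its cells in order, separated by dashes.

The waypoints must appear in the order (2,2), (1,3), with no cell reused.
Route from (1,2): down to (2,2), left to (2,1), 2× down (reaching (4,1)), right to (4,2), up to (3,2), right to (3,3), down to (4,3), right to (4,4), 3× up (reaching (1,4)), left to (1,3), down to (2,3) — 14 moves in all.
Check: order respected ((2,2) at step 1, (1,3) at step 13); 14 moves as required.

(1,2) - (2,2) - (2,1) - (3,1) - (4,1) - (4,2) - (3,2) - (3,3) - (4,3) - (4,4) - (3,4) - (2,4) - (1,4) - (1,3) - (2,3)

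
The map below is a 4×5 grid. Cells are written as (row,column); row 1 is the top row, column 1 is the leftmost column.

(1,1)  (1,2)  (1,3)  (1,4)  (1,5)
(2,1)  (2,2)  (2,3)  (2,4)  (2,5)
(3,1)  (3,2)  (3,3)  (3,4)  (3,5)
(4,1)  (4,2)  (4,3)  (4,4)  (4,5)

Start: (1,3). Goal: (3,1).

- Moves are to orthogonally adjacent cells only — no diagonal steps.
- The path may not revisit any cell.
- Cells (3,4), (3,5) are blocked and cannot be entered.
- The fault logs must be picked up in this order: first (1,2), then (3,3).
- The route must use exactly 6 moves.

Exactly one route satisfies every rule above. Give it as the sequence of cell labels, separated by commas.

The waypoints must appear in the order (1,2), (3,3), with no cell reused.
Route from (1,3): left 1 to (1,2), down 1 to (2,2), right 1 to (2,3), down 1 to (3,3), left 2 to (3,1) — 6 moves in all.
Check: order respected ((1,2) at step 1, (3,3) at step 4); 6 moves as required.

(1,3), (1,2), (2,2), (2,3), (3,3), (3,2), (3,1)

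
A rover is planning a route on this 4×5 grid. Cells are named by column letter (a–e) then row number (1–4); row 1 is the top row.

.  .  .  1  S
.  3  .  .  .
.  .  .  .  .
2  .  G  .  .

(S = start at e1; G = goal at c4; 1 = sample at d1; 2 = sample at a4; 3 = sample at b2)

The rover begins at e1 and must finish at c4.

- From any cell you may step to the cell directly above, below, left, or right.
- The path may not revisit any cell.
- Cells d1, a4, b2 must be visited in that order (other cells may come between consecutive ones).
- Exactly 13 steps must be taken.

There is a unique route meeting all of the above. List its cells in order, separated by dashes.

e1 - d1 - c1 - b1 - a1 - a2 - a3 - a4 - b4 - b3 - b2 - c2 - c3 - c4

The waypoints must appear in the order d1, a4, b2, with no cell reused.
Route from e1: 4× left (reaching a1), 3× down (reaching a4), right to b4, 2× up (reaching b2), right to c2, 2× down (reaching c4) — 13 moves in all.
Check: order respected (1 at step 1, 2 at step 7, 3 at step 10); 13 moves as required.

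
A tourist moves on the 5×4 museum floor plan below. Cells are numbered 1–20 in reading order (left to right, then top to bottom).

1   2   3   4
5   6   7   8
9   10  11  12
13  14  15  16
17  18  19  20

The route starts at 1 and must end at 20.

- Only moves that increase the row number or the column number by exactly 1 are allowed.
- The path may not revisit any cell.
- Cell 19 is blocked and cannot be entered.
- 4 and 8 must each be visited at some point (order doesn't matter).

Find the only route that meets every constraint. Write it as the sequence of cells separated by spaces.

1 2 3 4 8 12 16 20

Moves only go right or down, so the column and row indices never decrease.
Route from 1: right 3 to 4, down 4 to 20 — 7 moves in all.
Check: all required cells visited.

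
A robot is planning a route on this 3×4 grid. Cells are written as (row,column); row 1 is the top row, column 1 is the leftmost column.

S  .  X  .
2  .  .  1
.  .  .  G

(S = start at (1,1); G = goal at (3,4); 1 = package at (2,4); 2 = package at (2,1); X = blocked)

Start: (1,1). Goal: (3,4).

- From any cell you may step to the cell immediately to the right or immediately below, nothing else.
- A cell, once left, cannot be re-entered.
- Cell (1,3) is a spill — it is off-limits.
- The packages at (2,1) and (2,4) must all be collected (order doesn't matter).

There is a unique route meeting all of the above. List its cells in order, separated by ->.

(1,1) -> (2,1) -> (2,2) -> (2,3) -> (2,4) -> (3,4)

Moves only go right or down, so the column and row indices never decrease.
Route from (1,1): down to (2,1), 3× right (reaching (2,4)), down to (3,4) — 5 moves in all.
Check: all required cells visited.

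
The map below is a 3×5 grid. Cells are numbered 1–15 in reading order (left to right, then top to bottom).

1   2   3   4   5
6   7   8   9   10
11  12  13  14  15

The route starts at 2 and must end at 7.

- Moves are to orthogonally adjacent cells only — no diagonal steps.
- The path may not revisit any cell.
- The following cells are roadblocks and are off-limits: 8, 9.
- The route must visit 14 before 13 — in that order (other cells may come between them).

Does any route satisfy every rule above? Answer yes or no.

yes

One route that works: 2 → 3 → 4 → 5 → 10 → 15 → 14 → 13 → 12 → 7.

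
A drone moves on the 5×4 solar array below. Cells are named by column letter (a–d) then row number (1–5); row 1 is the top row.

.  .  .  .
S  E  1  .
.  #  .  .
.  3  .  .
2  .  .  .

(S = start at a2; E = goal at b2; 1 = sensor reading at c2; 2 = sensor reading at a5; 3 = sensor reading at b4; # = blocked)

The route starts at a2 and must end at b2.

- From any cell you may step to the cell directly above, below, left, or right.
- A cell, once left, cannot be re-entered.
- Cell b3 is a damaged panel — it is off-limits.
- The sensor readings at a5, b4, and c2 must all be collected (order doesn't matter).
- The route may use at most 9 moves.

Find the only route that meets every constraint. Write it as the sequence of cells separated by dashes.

a2 - a3 - a4 - a5 - b5 - b4 - c4 - c3 - c2 - b2

Any route must reach a5, b4, and c2 and still end at b2 within 9 moves, so the order of the required stops is forced.
Route from a2: down 3 to a5, right 1 to b5, up 1 to b4, right 1 to c4, up 2 to c2, left 1 to b2 — 9 moves in all.
Check: all required cells visited; 9 ≤ 9 moves.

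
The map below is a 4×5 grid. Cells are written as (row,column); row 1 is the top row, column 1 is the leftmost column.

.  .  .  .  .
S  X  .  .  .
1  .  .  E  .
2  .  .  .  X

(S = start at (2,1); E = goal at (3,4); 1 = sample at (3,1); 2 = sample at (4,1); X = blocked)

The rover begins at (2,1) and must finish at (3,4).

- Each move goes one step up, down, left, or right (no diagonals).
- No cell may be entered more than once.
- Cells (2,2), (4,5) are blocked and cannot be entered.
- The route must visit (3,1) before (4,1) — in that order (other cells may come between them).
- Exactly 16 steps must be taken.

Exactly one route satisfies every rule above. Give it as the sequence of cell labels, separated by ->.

The waypoints must appear in the order (3,1), (4,1), with no cell reused.
Route from (2,1): up 1 to (1,1), right 4 to (1,5), down 1 to (2,5), left 2 to (2,3), down 1 to (3,3), left 2 to (3,1), down 1 to (4,1), right 3 to (4,4), up 1 to (3,4) — 16 moves in all.
Check: order respected (1 at step 11, 2 at step 12); 16 moves as required.

(2,1) -> (1,1) -> (1,2) -> (1,3) -> (1,4) -> (1,5) -> (2,5) -> (2,4) -> (2,3) -> (3,3) -> (3,2) -> (3,1) -> (4,1) -> (4,2) -> (4,3) -> (4,4) -> (3,4)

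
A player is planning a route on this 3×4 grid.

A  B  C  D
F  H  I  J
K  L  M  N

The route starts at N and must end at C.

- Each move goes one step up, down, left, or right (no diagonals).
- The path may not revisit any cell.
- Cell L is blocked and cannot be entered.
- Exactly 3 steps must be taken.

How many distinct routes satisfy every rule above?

3

Need simple routes of exactly 3 moves from N to C (Manhattan distance 3, so 0 moves are spent on a detour and 0 undoing it).
Enumerating: N J D C | N J I C | N M I C.
That gives 3 routes.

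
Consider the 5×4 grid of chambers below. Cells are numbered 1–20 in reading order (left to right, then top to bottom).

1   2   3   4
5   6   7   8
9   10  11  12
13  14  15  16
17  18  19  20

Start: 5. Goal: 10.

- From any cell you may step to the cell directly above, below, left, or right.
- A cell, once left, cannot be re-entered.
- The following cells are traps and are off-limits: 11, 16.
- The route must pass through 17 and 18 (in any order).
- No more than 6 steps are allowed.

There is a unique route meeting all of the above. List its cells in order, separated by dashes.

5 - 9 - 13 - 17 - 18 - 14 - 10

The 6-move cap with required stops at 17, 18 leaves no slack for detours.
Route from 5: 3× down (reaching 17), right to 18, 2× up (reaching 10) — 6 moves in all.
Check: all required cells visited; 6 ≤ 6 moves.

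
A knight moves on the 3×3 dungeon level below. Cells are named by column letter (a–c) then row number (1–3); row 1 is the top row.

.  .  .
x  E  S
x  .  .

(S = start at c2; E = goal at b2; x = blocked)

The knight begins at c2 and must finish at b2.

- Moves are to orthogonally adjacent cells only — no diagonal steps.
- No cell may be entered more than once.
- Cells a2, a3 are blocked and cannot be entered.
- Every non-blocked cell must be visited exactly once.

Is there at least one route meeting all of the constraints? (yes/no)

Cell a1 has only one open neighbour but is neither the start nor the goal, so a Hamiltonian route would have to both enter and leave it through the same neighbour — impossible without revisiting.

no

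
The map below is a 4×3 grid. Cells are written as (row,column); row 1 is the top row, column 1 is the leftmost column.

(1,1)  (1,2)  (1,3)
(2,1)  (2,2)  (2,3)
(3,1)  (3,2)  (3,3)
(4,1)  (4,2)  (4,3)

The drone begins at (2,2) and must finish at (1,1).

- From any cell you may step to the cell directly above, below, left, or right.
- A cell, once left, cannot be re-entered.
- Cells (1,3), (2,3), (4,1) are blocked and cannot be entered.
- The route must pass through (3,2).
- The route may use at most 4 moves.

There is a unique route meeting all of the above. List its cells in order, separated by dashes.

The 4-move cap with required stops at (3,2) leaves no slack for detours.
Route from (2,2): down to (3,2), left to (3,1), 2× up (reaching (1,1)) — 4 moves in all.
Check: all required cells visited; 4 ≤ 4 moves.

(2,2) - (3,2) - (3,1) - (2,1) - (1,1)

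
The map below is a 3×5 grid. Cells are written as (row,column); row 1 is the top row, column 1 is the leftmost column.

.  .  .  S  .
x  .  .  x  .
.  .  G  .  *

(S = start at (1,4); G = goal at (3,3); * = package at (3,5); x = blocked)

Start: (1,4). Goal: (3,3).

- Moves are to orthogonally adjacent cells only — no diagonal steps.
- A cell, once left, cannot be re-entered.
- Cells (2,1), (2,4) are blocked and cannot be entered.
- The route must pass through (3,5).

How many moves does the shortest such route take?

Any route passes through (3,5) somewhere between (1,4) and (3,3). Summing Manhattan distances along the two legs ((1,4) → (3,5) → (3,3)) gives a lower bound of 3 + 2 = 5 moves.
A route of 5 moves achieves this: (1,4) → (1,5) → (2,5) → (3,5) → (3,4) → (3,3).
Since 5 matches the lower bound, it is optimal.

5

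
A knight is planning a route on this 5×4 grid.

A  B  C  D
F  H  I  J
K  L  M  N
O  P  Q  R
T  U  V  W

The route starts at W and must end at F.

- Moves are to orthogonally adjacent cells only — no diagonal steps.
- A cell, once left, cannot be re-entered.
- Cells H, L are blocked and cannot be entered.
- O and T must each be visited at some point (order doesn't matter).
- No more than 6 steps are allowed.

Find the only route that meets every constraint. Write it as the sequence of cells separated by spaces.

Any route must reach O and T and still end at F within 6 moves, so the order of the required stops is forced.
Route from W: 3× left (reaching T), 3× up (reaching F) — 6 moves in all.
Check: all required cells visited; 6 ≤ 6 moves.

W V U T O K F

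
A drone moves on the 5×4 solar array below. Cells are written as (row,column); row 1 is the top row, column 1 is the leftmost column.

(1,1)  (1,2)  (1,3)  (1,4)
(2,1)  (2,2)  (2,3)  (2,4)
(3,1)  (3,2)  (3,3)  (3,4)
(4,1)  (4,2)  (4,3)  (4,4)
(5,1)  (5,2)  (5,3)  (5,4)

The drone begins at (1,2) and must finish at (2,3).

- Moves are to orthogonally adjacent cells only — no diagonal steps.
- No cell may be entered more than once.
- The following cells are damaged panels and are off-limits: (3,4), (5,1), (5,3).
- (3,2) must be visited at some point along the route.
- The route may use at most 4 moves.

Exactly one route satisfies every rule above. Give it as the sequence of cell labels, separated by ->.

The 4-move cap with required stops at (3,2) leaves no slack for detours.
Route from (1,2): down 2 to (3,2), right 1 to (3,3), up 1 to (2,3) — 4 moves in all.
Check: all required cells visited; 4 ≤ 4 moves.

(1,2) -> (2,2) -> (3,2) -> (3,3) -> (2,3)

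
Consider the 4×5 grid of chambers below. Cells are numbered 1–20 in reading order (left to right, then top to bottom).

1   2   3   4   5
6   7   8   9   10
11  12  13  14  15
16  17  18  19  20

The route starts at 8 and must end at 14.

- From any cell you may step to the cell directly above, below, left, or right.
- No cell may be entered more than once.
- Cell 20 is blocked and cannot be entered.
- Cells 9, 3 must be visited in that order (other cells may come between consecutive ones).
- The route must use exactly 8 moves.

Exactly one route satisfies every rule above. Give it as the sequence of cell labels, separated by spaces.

The waypoints must appear in the order 9, 3, with no cell reused.
Route from 8: right 1 to 9, up 1 to 4, left 2 to 2, down 2 to 12, right 2 to 14 — 8 moves in all.
Check: order respected (9 at step 1, 3 at step 3); 8 moves as required.

8 9 4 3 2 7 12 13 14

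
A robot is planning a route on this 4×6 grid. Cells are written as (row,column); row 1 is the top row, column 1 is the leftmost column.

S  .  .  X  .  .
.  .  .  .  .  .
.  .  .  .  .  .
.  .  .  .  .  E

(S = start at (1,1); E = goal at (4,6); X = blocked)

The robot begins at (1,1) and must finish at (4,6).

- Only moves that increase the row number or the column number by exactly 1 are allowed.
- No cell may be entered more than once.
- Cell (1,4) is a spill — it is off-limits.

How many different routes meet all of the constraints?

46

A right/down-only route from (1,1) to (4,6) makes exactly 3 down-moves and 5 right-moves in some order.
With no other constraints that would be C(8,3) = 56 routes.
Subtract routes through each blocked cell (inclusion–exclusion for overlaps): − through (1,4): 10 → 46.
That gives 46 routes.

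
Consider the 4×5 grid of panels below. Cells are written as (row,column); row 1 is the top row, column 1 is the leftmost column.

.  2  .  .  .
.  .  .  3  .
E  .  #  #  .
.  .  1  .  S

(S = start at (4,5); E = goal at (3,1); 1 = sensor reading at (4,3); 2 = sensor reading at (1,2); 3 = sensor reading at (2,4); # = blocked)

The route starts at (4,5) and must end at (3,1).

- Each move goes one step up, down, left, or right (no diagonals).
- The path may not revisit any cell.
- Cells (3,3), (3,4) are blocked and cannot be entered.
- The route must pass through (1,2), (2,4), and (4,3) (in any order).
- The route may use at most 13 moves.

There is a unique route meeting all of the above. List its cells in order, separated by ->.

(4,5) -> (4,4) -> (4,3) -> (4,2) -> (3,2) -> (2,2) -> (2,3) -> (2,4) -> (1,4) -> (1,3) -> (1,2) -> (1,1) -> (2,1) -> (3,1)

The 13-move cap with required stops at (1,2), (2,4), (4,3) leaves no slack for detours.
Route from (4,5): left 3 to (4,2), up 2 to (2,2), right 2 to (2,4), up 1 to (1,4), left 3 to (1,1), down 2 to (3,1) — 13 moves in all.
Check: all required cells visited; 13 ≤ 13 moves.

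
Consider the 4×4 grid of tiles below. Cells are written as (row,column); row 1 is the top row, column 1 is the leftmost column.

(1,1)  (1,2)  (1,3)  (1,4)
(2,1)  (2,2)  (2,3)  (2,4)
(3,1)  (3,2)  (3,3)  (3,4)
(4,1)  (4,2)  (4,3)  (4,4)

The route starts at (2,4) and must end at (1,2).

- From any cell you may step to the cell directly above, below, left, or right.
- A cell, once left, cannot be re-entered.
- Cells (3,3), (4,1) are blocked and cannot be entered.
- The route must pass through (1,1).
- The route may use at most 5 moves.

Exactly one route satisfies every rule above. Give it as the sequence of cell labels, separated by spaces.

(2,4) (2,3) (2,2) (2,1) (1,1) (1,2)

The 5-move cap with required stops at (1,1) leaves no slack for detours.
Route from (2,4): 3× left (reaching (2,1)), up to (1,1), right to (1,2) — 5 moves in all.
Check: all required cells visited; 5 ≤ 5 moves.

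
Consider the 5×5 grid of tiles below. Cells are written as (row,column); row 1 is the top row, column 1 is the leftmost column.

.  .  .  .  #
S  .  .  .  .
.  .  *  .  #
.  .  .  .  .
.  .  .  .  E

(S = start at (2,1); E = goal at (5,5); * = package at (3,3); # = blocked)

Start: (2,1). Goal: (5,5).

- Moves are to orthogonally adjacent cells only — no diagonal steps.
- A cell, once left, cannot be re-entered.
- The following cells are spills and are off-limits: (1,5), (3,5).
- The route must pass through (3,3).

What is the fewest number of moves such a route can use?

7

Any route passes through (3,3) somewhere between (2,1) and (5,5). Summing Manhattan distances along the two legs ((2,1) → (3,3) → (5,5)) gives a lower bound of 3 + 4 = 7 moves.
A route of 7 moves achieves this: (2,1) → (3,1) → (3,2) → (3,3) → (4,3) → (5,3) → (5,4) → (5,5).
Since 7 matches the lower bound, it is optimal.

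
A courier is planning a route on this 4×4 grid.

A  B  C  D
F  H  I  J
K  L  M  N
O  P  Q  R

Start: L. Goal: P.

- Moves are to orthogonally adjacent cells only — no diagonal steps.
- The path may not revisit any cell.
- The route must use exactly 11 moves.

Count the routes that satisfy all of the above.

35

Need simple routes of exactly 11 moves from L to P (Manhattan distance 1, so 5 moves are spent on a detour and 5 undoing it).
Branch systematically from the start, pruning whenever the remaining move budget drops below the Manhattan distance to P or differs from it in parity. Grouping the completions by first move — via H: 8; via K: 17; via M: 10 (no valid completion starts via P) — and summing: 8 + 17 + 10 = 35.
That gives 35 routes.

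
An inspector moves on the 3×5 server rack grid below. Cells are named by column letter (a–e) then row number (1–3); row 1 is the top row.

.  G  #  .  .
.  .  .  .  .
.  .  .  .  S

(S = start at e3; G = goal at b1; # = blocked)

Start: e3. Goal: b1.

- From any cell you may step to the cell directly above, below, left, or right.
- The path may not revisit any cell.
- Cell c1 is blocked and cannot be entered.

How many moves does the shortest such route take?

The Manhattan distance from e3 to b1 is |3−1| + |5−2| = 5, so at least 5 moves are needed.
A route of 5 moves achieves this: e3 → e2 → d2 → c2 → b2 → b1.
Since 5 matches the lower bound, it is optimal.

5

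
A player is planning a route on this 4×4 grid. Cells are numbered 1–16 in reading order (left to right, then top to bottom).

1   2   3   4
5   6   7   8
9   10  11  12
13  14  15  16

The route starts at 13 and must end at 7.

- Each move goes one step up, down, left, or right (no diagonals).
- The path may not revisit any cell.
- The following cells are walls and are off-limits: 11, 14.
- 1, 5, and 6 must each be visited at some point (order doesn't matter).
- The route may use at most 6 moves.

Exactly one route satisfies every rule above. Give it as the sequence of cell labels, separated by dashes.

The 6-move cap with required stops at 1, 5, 6 leaves no slack for detours.
Route from 13: up 3 to 1, right 1 to 2, down 1 to 6, right 1 to 7 — 6 moves in all.
Check: all required cells visited; 6 ≤ 6 moves.

13 - 9 - 5 - 1 - 2 - 6 - 7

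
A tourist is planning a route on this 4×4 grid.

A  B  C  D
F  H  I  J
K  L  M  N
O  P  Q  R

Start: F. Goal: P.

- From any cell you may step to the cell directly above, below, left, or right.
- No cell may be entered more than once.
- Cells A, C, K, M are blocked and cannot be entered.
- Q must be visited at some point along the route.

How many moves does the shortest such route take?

7

Any route passes through Q somewhere between F and P. Summing Manhattan distances along the two legs (F → Q → P) gives a lower bound of 4 + 1 = 5 moves.
The shortest route satisfying every rule uses 7 moves: F → H → I → J → N → R → Q → P.
The no-revisit rule (legs can't share cells) pushes the minimum above the 5-move bound; an exhaustive check rules out every length from 5 to 6, leaving 7 as the minimum.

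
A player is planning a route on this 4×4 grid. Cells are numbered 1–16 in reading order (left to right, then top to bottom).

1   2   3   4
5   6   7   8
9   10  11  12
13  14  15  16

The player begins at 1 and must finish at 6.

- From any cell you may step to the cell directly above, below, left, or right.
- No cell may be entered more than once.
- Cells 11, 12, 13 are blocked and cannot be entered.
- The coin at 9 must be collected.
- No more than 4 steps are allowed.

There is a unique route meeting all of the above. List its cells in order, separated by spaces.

Any route must reach 9 and still end at 6 within 4 moves, so the order of the required stops is forced.
Route from 1: down 2 to 9, right 1 to 10, up 1 to 6 — 4 moves in all.
Check: all required cells visited; 4 ≤ 4 moves.

1 5 9 10 6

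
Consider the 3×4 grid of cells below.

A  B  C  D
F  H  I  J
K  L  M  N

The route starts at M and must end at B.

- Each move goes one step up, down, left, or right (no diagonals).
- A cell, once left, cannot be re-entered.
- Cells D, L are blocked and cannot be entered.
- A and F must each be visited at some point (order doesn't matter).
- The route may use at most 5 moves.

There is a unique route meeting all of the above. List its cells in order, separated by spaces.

The 5-move cap with required stops at A, F leaves no slack for detours.
Route from M: up 1 to I, left 2 to F, up 1 to A, right 1 to B — 5 moves in all.
Check: all required cells visited; 5 ≤ 5 moves.

M I H F A B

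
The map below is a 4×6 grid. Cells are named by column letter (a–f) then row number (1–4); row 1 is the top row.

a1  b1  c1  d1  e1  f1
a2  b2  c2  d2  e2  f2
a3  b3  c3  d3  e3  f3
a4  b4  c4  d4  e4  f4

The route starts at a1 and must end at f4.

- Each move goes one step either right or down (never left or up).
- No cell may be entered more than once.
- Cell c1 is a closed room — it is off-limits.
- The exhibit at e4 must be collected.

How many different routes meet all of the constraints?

A right/down-only route from a1 to f4 makes exactly 3 down-moves and 5 right-moves in some order.
With no other constraints that would be C(8,3) = 56 routes.
Split at e4 and multiply the segment counts (each segment already excludes blocked cells): a1→e4: 25; e4→f4: 1; product = 25.
That gives 25 routes.

25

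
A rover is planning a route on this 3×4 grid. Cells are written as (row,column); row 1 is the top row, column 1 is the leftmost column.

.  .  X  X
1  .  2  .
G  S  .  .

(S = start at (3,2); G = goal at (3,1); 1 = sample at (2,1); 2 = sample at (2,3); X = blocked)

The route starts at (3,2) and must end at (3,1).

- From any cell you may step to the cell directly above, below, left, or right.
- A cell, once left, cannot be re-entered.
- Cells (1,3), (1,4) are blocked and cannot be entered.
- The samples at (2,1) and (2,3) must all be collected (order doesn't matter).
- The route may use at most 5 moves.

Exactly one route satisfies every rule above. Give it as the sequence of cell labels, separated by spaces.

(3,2) (3,3) (2,3) (2,2) (2,1) (3,1)

The 5-move cap with required stops at (2,1), (2,3) leaves no slack for detours.
Route from (3,2): right to (3,3), up to (2,3), 2× left (reaching (2,1)), down to (3,1) — 5 moves in all.
Check: all required cells visited; 5 ≤ 5 moves.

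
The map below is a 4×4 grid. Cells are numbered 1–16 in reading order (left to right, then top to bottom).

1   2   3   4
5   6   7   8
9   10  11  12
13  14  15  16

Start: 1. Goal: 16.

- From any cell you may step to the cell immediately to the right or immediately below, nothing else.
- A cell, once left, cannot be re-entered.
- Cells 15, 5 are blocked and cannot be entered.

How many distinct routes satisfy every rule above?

A right/down-only route from 1 to 16 makes exactly 3 down-moves and 3 right-moves in some order.
With no other constraints that would be C(6,3) = 20 routes.
Subtract routes through each blocked cell (inclusion–exclusion for overlaps): − through 5: 10 − through 15: 10 + through 5&15: 6 → 6.
That gives 6 routes.

6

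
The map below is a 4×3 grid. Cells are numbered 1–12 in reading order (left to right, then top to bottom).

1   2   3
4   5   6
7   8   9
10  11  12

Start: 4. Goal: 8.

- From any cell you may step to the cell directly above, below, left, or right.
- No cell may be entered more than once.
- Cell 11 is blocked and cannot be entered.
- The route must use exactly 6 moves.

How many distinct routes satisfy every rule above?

Need simple routes of exactly 6 moves from 4 to 8 (Manhattan distance 2, so 2 moves are spent on a detour and 2 undoing it).
Enumerating: 4 1 2 5 6 9 8 | 4 1 2 3 6 9 8 | 4 1 2 3 6 5 8 | 4 5 2 3 6 9 8.
That gives 4 routes.

4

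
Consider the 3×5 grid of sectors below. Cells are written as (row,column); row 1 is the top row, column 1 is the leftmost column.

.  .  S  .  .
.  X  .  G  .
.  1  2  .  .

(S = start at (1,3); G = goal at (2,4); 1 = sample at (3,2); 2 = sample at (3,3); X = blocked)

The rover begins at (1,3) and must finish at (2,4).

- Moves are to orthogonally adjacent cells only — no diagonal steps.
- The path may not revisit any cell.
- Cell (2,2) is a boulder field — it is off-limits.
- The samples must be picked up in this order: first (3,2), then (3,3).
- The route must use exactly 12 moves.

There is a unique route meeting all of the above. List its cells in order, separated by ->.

The waypoints must appear in the order (3,2), (3,3), with no cell reused.
Route from (1,3): left 2 to (1,1), down 2 to (3,1), right 4 to (3,5), up 2 to (1,5), left 1 to (1,4), down 1 to (2,4) — 12 moves in all.
Check: order respected (1 at step 5, 2 at step 6); 12 moves as required.

(1,3) -> (1,2) -> (1,1) -> (2,1) -> (3,1) -> (3,2) -> (3,3) -> (3,4) -> (3,5) -> (2,5) -> (1,5) -> (1,4) -> (2,4)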